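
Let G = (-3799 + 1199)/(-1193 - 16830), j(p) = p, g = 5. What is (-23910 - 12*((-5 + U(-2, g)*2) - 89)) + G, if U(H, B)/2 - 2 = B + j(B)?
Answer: -420978634/18023 ≈ -23358.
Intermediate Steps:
U(H, B) = 4 + 4*B (U(H, B) = 4 + 2*(B + B) = 4 + 2*(2*B) = 4 + 4*B)
G = 2600/18023 (G = -2600/(-18023) = -2600*(-1/18023) = 2600/18023 ≈ 0.14426)
(-23910 - 12*((-5 + U(-2, g)*2) - 89)) + G = (-23910 - 12*((-5 + (4 + 4*5)*2) - 89)) + 2600/18023 = (-23910 - 12*((-5 + (4 + 20)*2) - 89)) + 2600/18023 = (-23910 - 12*((-5 + 24*2) - 89)) + 2600/18023 = (-23910 - 12*((-5 + 48) - 89)) + 2600/18023 = (-23910 - 12*(43 - 89)) + 2600/18023 = (-23910 - 12*(-46)) + 2600/18023 = (-23910 + 552) + 2600/18023 = -23358 + 2600/18023 = -420978634/18023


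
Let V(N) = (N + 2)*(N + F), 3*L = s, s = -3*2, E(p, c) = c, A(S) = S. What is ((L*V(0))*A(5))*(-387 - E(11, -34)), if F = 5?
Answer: 35300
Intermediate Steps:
s = -6
L = -2 (L = (⅓)*(-6) = -2)
V(N) = (2 + N)*(5 + N) (V(N) = (N + 2)*(N + 5) = (2 + N)*(5 + N))
((L*V(0))*A(5))*(-387 - E(11, -34)) = (-2*(10 + 0² + 7*0)*5)*(-387 - 1*(-34)) = (-2*(10 + 0 + 0)*5)*(-387 + 34) = (-2*10*5)*(-353) = -20*5*(-353) = -100*(-353) = 35300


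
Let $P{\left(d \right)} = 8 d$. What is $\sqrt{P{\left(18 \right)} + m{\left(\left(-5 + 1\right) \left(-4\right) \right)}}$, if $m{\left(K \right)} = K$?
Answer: $4 \sqrt{10} \approx 12.649$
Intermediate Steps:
$\sqrt{P{\left(18 \right)} + m{\left(\left(-5 + 1\right) \left(-4\right) \right)}} = \sqrt{8 \cdot 18 + \left(-5 + 1\right) \left(-4\right)} = \sqrt{144 - -16} = \sqrt{144 + 16} = \sqrt{160} = 4 \sqrt{10}$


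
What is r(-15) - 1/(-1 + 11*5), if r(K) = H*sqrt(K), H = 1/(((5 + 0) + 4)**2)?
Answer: -1/54 + I*sqrt(15)/81 ≈ -0.018519 + 0.047815*I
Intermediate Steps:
H = 1/81 (H = 1/((5 + 4)**2) = 1/(9**2) = 1/81 ≈ 0.012346)
r(K) = sqrt(K)/81
r(-15) - 1/(-1 + 11*5) = sqrt(-15)/81 - 1/(-1 + 11*5) = (I*sqrt(15))/81 - 1/(-1 + 55) = I*sqrt(15)/81 - 1/54 = -1/54 + I*sqrt(15)/81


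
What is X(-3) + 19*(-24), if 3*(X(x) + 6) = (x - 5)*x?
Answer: -454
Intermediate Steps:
X(x) = -6 + x*(-5 + x)/3 (X(x) = -6 + ((x - 5)*x)/3 = -6 + ((-5 + x)*x)/3 = -6 + (x*(-5 + x))/3 = -6 + x*(-5 + x)/3)
X(-3) + 19*(-24) = (-6 - 5/3*(-3) + (⅓)*(-3)²) + 19*(-24) = (-6 + 5 + (⅓)*9) - 456 = (-6 + 5 + 3) - 456 = 2 - 456 = -454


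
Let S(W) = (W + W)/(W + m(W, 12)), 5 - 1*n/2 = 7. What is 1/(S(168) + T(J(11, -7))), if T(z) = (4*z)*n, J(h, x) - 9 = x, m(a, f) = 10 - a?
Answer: 5/8 ≈ 0.62500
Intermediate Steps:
n = -4 (n = 10 - 2*7 = 10 - 14 = -4)
J(h, x) = 9 + x
S(W) = W/5 (S(W) = (W + W)/(W + (10 - W)) = (2*W)/10 = (2*W)*(⅒) = W/5)
T(z) = -16*z (T(z) = (4*z)*(-4) = -16*z)
1/(S(168) + T(J(11, -7))) = 1/((⅕)*168 - 16*(9 - 7)) = 1/(168/5 - 16*2) = 1/(168/5 - 32) = 1/(8/5) = 5/8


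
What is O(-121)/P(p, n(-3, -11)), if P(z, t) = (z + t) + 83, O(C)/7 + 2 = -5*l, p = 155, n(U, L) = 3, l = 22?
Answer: -784/241 ≈ -3.2531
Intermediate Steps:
O(C) = -784 (O(C) = -14 + 7*(-5*22) = -14 + 7*(-110) = -14 - 770 = -784)
P(z, t) = 83 + t + z (P(z, t) = (t + z) + 83 = 83 + t + z)
O(-121)/P(p, n(-3, -11)) = -784/(83 + 3 + 155) = -784/241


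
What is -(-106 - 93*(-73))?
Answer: -6683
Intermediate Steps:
-(-106 - 93*(-73)) = -(-106 + 6789) = -1*6683 = -6683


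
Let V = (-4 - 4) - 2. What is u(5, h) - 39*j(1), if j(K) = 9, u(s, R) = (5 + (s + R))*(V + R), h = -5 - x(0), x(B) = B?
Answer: -426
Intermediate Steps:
h = -5 (h = -5 - 1*0 = -5 + 0 = -5)
V = -10 (V = -8 - 2 = -10)
u(s, R) = (-10 + R)*(5 + R + s) (u(s, R) = (5 + (s + R))*(-10 + R) = (5 + (R + s))*(-10 + R) = (5 + R + s)*(-10 + R) = (-10 + R)*(5 + R + s))
u(5, h) - 39*j(1) = (-50 + (-5)² - 10*5 - 5*(-5) - 5*5) - 39*9 = (-50 + 25 - 50 + 25 - 25) - 351 = -75 - 351 = -426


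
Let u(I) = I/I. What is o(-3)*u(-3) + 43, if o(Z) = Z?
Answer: 40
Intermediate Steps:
u(I) = 1
o(-3)*u(-3) + 43 = -3*1 + 43 = -3 + 43 = 40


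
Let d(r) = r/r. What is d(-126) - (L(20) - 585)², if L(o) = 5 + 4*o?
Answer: -249999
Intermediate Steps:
d(r) = 1
d(-126) - (L(20) - 585)² = 1 - ((5 + 4*20) - 585)² = 1 - ((5 + 80) - 585)² = 1 - (85 - 585)² = 1 - 1*(-500)² = 1 - 1*250000 = 1 - 250000 = -249999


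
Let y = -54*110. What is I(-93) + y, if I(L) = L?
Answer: -6033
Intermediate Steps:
y = -5940
I(-93) + y = -93 - 5940 = -6033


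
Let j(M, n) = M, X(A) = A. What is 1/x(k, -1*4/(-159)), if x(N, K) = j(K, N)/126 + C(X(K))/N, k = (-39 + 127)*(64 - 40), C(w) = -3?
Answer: -7051968/8609 ≈ -819.14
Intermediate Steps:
k = 2112 (k = 88*24 = 2112)
x(N, K) = -3/N + K/126 (x(N, K) = K/126 - 3/N = -3/N + K/126)
1/x(k, -1*4/(-159)) = 1/(-3/2112 + (-1*4/(-159))/126) = 1/(-3*1/2112 + (-4*(-1/159))/126) = 1/(-1/704 + (1/126)*(4/159)) = 1/(-1/704 + 2/10017) = 1/(-8609/7051968) = -7051968/8609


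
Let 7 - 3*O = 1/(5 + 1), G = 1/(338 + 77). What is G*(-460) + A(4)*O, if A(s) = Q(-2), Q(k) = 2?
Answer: 2575/747 ≈ 3.4471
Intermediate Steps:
A(s) = 2
G = 1/415 ≈ 0.0024096
O = 41/18 (O = 7/3 - 1/(3*(5 + 1)) = 7/3 - ⅓/6 = 7/3 - ⅓*⅙ = 7/3 - 1/18 = 41/18 ≈ 2.2778)
G*(-460) + A(4)*O = (1/415)*(-460) + 2*(41/18) = -92/83 + 41/9 = 2575/747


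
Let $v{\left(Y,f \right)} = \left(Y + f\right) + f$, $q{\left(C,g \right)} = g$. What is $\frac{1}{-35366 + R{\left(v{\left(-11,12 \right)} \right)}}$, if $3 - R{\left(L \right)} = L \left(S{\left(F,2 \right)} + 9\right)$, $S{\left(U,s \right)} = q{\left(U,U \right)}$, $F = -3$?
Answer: $- \frac{1}{35441} \approx -2.8216 \cdot 10^{-5}$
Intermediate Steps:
$v{\left(Y,f \right)} = Y + 2 f$
$S{\left(U,s \right)} = U$
$R{\left(L \right)} = 3 - 6 L$ ($R{\left(L \right)} = 3 - L \left(-3 + 9\right) = 3 - L 6 = 3 - 6 L$)
$\frac{1}{-35366 + R{\left(v{\left(-11,12 \right)} \right)}} = \frac{1}{-35366 + \left(3 - 6 \left(-11 + 2 \cdot 12\right)\right)} = \frac{1}{-35366 + \left(3 - 6 \left(-11 + 24\right)\right)} = \frac{1}{-35366 + \left(3 - 78\right)} = \frac{1}{-35366 - 75} = \frac{1}{-35441} = - \frac{1}{35441}$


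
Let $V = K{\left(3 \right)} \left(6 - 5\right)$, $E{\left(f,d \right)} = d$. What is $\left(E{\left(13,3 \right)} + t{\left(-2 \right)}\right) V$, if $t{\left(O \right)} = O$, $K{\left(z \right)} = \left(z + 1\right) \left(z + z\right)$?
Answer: $24$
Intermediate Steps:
$K{\left(z \right)} = 2 z \left(1 + z\right)$ ($K{\left(z \right)} = \left(1 + z\right) 2 z = 2 z \left(1 + z\right)$)
$V = 24$ ($V = 2 \cdot 3 \left(1 + 3\right) \left(6 - 5\right) = 2 \cdot 3 \cdot 4 \cdot 1 = 24 \cdot 1 = 24$)
$\left(E{\left(13,3 \right)} + t{\left(-2 \right)}\right) V = \left(3 - 2\right) 24 = 1 \cdot 24 = 24$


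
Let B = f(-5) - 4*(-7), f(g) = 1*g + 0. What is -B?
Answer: -23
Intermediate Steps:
f(g) = g (f(g) = g + 0 = g)
B = 23 (B = -5 - 4*(-7) = -5 + 28 = 23)
-B = -1*23 = -23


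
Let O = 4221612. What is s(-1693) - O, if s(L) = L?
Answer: -4223305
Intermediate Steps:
s(-1693) - O = -1693 - 1*4221612 = -1693 - 4221612 = -4223305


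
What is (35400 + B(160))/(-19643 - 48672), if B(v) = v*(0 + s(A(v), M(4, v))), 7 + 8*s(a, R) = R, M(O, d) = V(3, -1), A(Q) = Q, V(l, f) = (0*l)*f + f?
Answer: -7048/13663 ≈ -0.51585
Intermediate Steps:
V(l, f) = f (V(l, f) = 0*f + f = 0 + f = f)
M(O, d) = -1
s(a, R) = -7/8 + R/8
B(v) = -v (B(v) = v*(0 + (-7/8 + (1/8)*(-1))) = v*(0 + (-7/8 - 1/8)) = v*(0 - 1) = v*(-1) = -v)
(35400 + B(160))/(-19643 - 48672) = (35400 - 1*160)/(-19643 - 48672) = (35400 - 160)/(-68315) = 35240*(-1/68315) = -7048/13663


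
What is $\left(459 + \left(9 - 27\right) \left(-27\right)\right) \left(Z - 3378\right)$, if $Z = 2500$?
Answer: $-829710$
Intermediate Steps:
$\left(459 + \left(9 - 27\right) \left(-27\right)\right) \left(Z - 3378\right) = \left(459 + \left(9 - 27\right) \left(-27\right)\right) \left(2500 - 3378\right) = \left(459 - -486\right) \left(-878\right) = \left(459 + 486\right) \left(-878\right) = 945 \left(-878\right) = -829710$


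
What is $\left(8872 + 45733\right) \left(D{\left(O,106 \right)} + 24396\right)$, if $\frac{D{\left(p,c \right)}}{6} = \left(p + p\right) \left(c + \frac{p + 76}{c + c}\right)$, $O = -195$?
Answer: $- \frac{643438945785}{53} \approx -1.214 \cdot 10^{10}$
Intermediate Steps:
$D{\left(p,c \right)} = 12 p \left(c + \frac{76 + p}{2 c}\right)$ ($D{\left(p,c \right)} = 6 \left(p + p\right) \left(c + \frac{p + 76}{c + c}\right) = 6 \cdot 2 p \left(c + \frac{76 + p}{2 c}\right) = 12 p \left(c + \frac{76 + p}{2 c}\right)$)
$\left(8872 + 45733\right) \left(D{\left(O,106 \right)} + 24396\right) = \left(8872 + 45733\right) \left(6 \left(-195\right) \frac{1}{106} \left(76 - 195 + 2 \cdot 106^{2}\right) + 24396\right) = 54605 \left(6 \left(-195\right) \frac{1}{106} \left(76 - 195 + 2 \cdot 11236\right) + 24396\right) = 54605 \left(6 \left(-195\right) \frac{1}{106} \left(76 - 195 + 22472\right) + 24396\right) = 54605 \left(6 \left(-195\right) \frac{1}{106} \cdot 22353 + 24396\right) = 54605 \left(- \frac{13076505}{53} + 24396\right) = 54605 \left(- \frac{11783517}{53}\right) = - \frac{643438945785}{53}$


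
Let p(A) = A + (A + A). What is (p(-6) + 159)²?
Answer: 19881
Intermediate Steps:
p(A) = 3*A (p(A) = A + 2*A = 3*A)
(p(-6) + 159)² = (3*(-6) + 159)² = (-18 + 159)² = 141² = 19881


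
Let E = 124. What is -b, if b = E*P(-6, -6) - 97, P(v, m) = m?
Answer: 841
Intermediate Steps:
b = -841 (b = 124*(-6) - 97 = -744 - 97 = -841)
-b = -1*(-841) = 841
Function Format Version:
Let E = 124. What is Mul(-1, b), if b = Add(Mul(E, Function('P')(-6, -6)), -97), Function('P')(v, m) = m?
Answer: 841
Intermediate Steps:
b = -841 (b = Add(Mul(124, -6), -97) = Add(-744, -97) = -841)
Mul(-1, b) = Mul(-1, -841) = 841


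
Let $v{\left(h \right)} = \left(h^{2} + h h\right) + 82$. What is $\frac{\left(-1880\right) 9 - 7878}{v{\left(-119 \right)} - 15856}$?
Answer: $- \frac{12399}{6274} \approx -1.9763$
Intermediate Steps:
$v{\left(h \right)} = 82 + 2 h^{2}$ ($v{\left(h \right)} = \left(h^{2} + h^{2}\right) + 82 = 2 h^{2} + 82 = 82 + 2 h^{2}$)
$\frac{\left(-1880\right) 9 - 7878}{v{\left(-119 \right)} - 15856} = \frac{\left(-1880\right) 9 - 7878}{\left(82 + 2 \left(-119\right)^{2}\right) - 15856} = \frac{-16920 - 7878}{\left(82 + 2 \cdot 14161\right) - 15856} = - \frac{24798}{\left(82 + 28322\right) - 15856} = - \frac{24798}{28404 - 15856} = - \frac{24798}{12548} = \left(-24798\right) \frac{1}{12548} = - \frac{12399}{6274}$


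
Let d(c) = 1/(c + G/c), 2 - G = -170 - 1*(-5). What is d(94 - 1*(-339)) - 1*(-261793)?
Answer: 49127027641/187656 ≈ 2.6179e+5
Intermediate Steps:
G = 167 (G = 2 - (-170 - 1*(-5)) = 2 - (-170 + 5) = 2 - 1*(-165) = 2 + 165 = 167)
d(c) = 1/(c + 167/c)
d(94 - 1*(-339)) - 1*(-261793) = (94 - 1*(-339))/(167 + (94 - 1*(-339))²) - 1*(-261793) = (94 + 339)/(167 + (94 + 339)²) + 261793 = 433/(167 + 433²) + 261793 = 433/(167 + 187489) + 261793 = 433/187656 + 261793 = 49127027641/187656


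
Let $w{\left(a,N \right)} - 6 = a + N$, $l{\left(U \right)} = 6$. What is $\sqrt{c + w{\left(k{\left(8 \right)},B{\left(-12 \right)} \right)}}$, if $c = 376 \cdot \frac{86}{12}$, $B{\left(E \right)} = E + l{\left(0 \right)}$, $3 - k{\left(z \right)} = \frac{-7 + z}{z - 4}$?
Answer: $\frac{\sqrt{97107}}{6} \approx 51.937$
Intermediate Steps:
$k{\left(z \right)} = 3 - \frac{-7 + z}{-4 + z}$ ($k{\left(z \right)} = 3 - \frac{-7 + z}{z - 4} = 3 - \frac{-7 + z}{-4 + z}$)
$B{\left(E \right)} = 6 + E$ ($B{\left(E \right)} = E + 6 = 6 + E$)
$w{\left(a,N \right)} = 6 + N + a$ ($w{\left(a,N \right)} = 6 + \left(a + N\right) = 6 + \left(N + a\right) = 6 + N + a$)
$c = \frac{8084}{3}$ ($c = 376 \cdot 86 \cdot \frac{1}{12} = 376 \cdot \frac{43}{6} = \frac{8084}{3} \approx 2694.7$)
$\sqrt{c + w{\left(k{\left(8 \right)},B{\left(-12 \right)} \right)}} = \sqrt{\frac{8084}{3} + \left(6 + \left(6 - 12\right) + \frac{-5 + 2 \cdot 8}{-4 + 8}\right)} = \sqrt{\frac{8084}{3} + \left(6 - 6 + \frac{-5 + 16}{4}\right)} = \sqrt{\frac{8084}{3} + \left(6 - 6 + \frac{1}{4} \cdot 11\right)} = \sqrt{\frac{8084}{3} + \left(6 - 6 + \frac{11}{4}\right)} = \sqrt{\frac{8084}{3} + \frac{11}{4}} = \sqrt{\frac{32369}{12}} = \frac{\sqrt{97107}}{6}$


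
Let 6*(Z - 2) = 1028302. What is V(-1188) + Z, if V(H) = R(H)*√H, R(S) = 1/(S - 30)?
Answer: 514157/3 - I*√33/203 ≈ 1.7139e+5 - 0.028298*I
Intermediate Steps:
R(S) = 1/(-30 + S)
V(H) = √H/(-30 + H)
Z = 514157/3 (Z = 2 + (⅙)*1028302 = 2 + 514151/3 = 514157/3 ≈ 1.7139e+5)
V(-1188) + Z = √(-1188)/(-30 - 1188) + 514157/3 = (6*I*√33)/(-1218) + 514157/3 = (6*I*√33)*(-1/1218) + 514157/3 = -I*√33/203 + 514157/3 = 514157/3 - I*√33/203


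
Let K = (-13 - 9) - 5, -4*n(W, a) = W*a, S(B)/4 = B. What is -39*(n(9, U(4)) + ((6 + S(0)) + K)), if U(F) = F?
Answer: 1170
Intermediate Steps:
S(B) = 4*B
n(W, a) = -W*a/4
K = -27 (K = -22 - 5 = -27)
-39*(n(9, U(4)) + ((6 + S(0)) + K)) = -39*(-1/4*9*4 + ((6 + 4*0) - 27)) = -39*(-9 + ((6 + 0) - 27)) = -39*(-9 + (6 - 27)) = -39*(-9 - 21) = -39*(-30) = 1170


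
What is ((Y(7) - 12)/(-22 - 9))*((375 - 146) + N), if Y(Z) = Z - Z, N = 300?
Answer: 6348/31 ≈ 204.77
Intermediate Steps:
Y(Z) = 0
((Y(7) - 12)/(-22 - 9))*((375 - 146) + N) = ((0 - 12)/(-22 - 9))*((375 - 146) + 300) = (-12/(-31))*(229 + 300) = -12*(-1/31)*529 = (12/31)*529 = 6348/31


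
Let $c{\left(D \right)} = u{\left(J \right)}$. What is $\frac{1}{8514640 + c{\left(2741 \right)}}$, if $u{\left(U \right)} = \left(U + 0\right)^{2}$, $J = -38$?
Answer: $\frac{1}{8516084} \approx 1.1742 \cdot 10^{-7}$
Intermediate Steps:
$u{\left(U \right)} = U^{2}$
$c{\left(D \right)} = 1444$ ($c{\left(D \right)} = \left(-38\right)^{2} = 1444$)
$\frac{1}{8514640 + c{\left(2741 \right)}} = \frac{1}{8514640 + 1444} = \frac{1}{8516084}$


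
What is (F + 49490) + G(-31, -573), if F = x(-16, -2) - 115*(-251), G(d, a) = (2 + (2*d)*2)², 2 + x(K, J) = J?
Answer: 93235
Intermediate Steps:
x(K, J) = -2 + J
G(d, a) = (2 + 4*d)²
F = 28861 (F = (-2 - 2) - 115*(-251) = -4 + 28865 = 28861)
(F + 49490) + G(-31, -573) = (28861 + 49490) + 4*(1 + 2*(-31))² = 78351 + 4*(1 - 62)² = 78351 + 4*(-61)² = 78351 + 4*3721 = 78351 + 14884 = 93235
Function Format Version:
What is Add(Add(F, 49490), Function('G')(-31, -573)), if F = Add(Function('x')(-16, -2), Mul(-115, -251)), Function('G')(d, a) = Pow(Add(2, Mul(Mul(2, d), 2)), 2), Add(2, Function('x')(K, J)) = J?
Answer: 93235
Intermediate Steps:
Function('x')(K, J) = Add(-2, J)
Function('G')(d, a) = Pow(Add(2, Mul(4, d)), 2)
F = 28861 (F = Add(Add(-2, -2), Mul(-115, -251)) = Add(-4, 28865) = 28861)
Add(Add(F, 49490), Function('G')(-31, -573)) = Add(Add(28861, 49490), Mul(4, Pow(Add(1, Mul(2, -31)), 2))) = Add(78351, Mul(4, Pow(Add(1, -62), 2))) = Add(78351, Mul(4, Pow(-61, 2))) = Add(78351, Mul(4, 3721)) = Add(78351, 14884) = 93235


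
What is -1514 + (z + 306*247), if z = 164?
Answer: 74232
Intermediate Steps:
-1514 + (z + 306*247) = -1514 + (164 + 306*247) = -1514 + (164 + 75582) = -1514 + 75746 = 74232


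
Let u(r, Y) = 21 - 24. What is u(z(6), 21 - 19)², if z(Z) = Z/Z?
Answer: 9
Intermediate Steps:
z(Z) = 1
u(r, Y) = -3
u(z(6), 21 - 19)² = (-3)² = 9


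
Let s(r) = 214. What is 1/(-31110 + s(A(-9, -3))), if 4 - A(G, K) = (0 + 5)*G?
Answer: -1/30896 ≈ -3.2367e-5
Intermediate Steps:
A(G, K) = 4 - 5*G (A(G, K) = 4 - (0 + 5)*G = 4 - 5*G)
1/(-31110 + s(A(-9, -3))) = 1/(-31110 + 214) = 1/(-30896) = -1/30896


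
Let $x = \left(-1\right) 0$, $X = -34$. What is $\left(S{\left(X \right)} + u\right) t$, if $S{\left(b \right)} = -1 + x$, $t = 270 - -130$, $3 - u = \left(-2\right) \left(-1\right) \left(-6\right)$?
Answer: $5600$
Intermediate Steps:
$x = 0$
$u = 15$ ($u = 3 - \left(-2\right) \left(-1\right) \left(-6\right) = 3 - 2 \left(-6\right) = 3 - -12 = 3 + 12 = 15$)
$t = 400$ ($t = 270 + 130 = 400$)
$S{\left(b \right)} = -1$ ($S{\left(b \right)} = -1 + 0 = -1$)
$\left(S{\left(X \right)} + u\right) t = \left(-1 + 15\right) 400 = 14 \cdot 400 = 5600$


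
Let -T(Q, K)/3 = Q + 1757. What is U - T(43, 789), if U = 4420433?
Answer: 4425833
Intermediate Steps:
T(Q, K) = -5271 - 3*Q (T(Q, K) = -3*(Q + 1757) = -3*(1757 + Q) = -5271 - 3*Q)
U - T(43, 789) = 4420433 - (-5271 - 3*43) = 4420433 - (-5271 - 129) = 4420433 - 1*(-5400) = 4420433 + 5400 = 4425833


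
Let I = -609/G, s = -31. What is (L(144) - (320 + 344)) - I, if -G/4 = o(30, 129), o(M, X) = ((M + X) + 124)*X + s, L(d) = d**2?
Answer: 2928584479/145904 ≈ 20072.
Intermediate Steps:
o(M, X) = -31 + X*(124 + M + X) (o(M, X) = ((M + X) + 124)*X - 31 = (124 + M + X)*X - 31 = X*(124 + M + X) - 31 = -31 + X*(124 + M + X))
G = -145904 (G = -4*(-31 + 129**2 + 124*129 + 30*129) = -4*(-31 + 16641 + 15996 + 3870) = -4*36476 = -145904)
I = 609/145904 (I = -609/(-145904) = -609*(-1/145904) = 609/145904 ≈ 0.0041740)
(L(144) - (320 + 344)) - I = (144**2 - (320 + 344)) - 1*609/145904 = (20736 - 1*664) - 609/145904 = (20736 - 664) - 609/145904 = 20072 - 609/145904 = 2928584479/145904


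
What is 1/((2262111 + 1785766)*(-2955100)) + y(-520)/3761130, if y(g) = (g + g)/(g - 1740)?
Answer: 62201740377271/508389154901487156300 ≈ 1.2235e-7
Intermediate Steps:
y(g) = 2*g/(-1740 + g) (y(g) = (2*g)/(-1740 + g) = 2*g/(-1740 + g))
1/((2262111 + 1785766)*(-2955100)) + y(-520)/3761130 = 1/((2262111 + 1785766)*(-2955100)) + (2*(-520)/(-1740 - 520))/3761130 = -1/2955100/4047877 + (2*(-520)/(-2260))*(1/3761130) = (1/4047877)*(-1/2955100) + (2*(-520)*(-1/2260))*(1/3761130) = -1/11961881322700 + (52/113)*(1/3761130) = -1/11961881322700 + 26/212503845 = 62201740377271/508389154901487156300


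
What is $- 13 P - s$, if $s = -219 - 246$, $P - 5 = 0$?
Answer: $400$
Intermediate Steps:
$P = 5$ ($P = 5 + 0 = 5$)
$s = -465$ ($s = -219 - 246 = -465$)
$- 13 P - s = \left(-13\right) 5 - -465 = -65 + 465 = 400$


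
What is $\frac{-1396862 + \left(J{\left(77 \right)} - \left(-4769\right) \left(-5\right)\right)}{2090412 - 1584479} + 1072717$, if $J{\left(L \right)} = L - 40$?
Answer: $\frac{542721509291}{505933} \approx 1.0727 \cdot 10^{6}$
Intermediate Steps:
$J{\left(L \right)} = -40 + L$
$\frac{-1396862 + \left(J{\left(77 \right)} - \left(-4769\right) \left(-5\right)\right)}{2090412 - 1584479} + 1072717 = \frac{-1396862 + \left(\left(-40 + 77\right) - \left(-4769\right) \left(-5\right)\right)}{2090412 - 1584479} + 1072717 = \frac{-1396862 + \left(37 - 23845\right)}{505933} + 1072717 = \left(-1396862 + \left(37 - 23845\right)\right) \frac{1}{505933} + 1072717 = \left(-1396862 - 23808\right) \frac{1}{505933} + 1072717 = \left(-1420670\right) \frac{1}{505933} + 1072717 = - \frac{1420670}{505933} + 1072717 = \frac{542721509291}{505933}$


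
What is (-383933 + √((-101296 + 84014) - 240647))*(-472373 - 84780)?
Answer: 213909422749 - 557153*I*√257929 ≈ 2.1391e+11 - 2.8296e+8*I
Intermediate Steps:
(-383933 + √((-101296 + 84014) - 240647))*(-472373 - 84780) = (-383933 + √(-17282 - 240647))*(-557153) = (-383933 + √(-257929))*(-557153) = (-383933 + I*√257929)*(-557153) = 213909422749 - 557153*I*√257929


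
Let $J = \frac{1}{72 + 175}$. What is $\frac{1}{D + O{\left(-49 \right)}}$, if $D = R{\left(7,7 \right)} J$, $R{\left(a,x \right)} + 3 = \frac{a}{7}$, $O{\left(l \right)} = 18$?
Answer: $\frac{247}{4444} \approx 0.055581$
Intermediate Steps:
$R{\left(a,x \right)} = -3 + \frac{a}{7}$
$J = \frac{1}{247} \approx 0.0040486$
$D = - \frac{2}{247}$ ($D = \left(-3 + \frac{1}{7} \cdot 7\right) \frac{1}{247} = \left(-3 + 1\right) \frac{1}{247} = \left(-2\right) \frac{1}{247} = - \frac{2}{247} \approx -0.0080972$)
$\frac{1}{D + O{\left(-49 \right)}} = \frac{1}{- \frac{2}{247} + 18} = \frac{1}{\frac{4444}{247}} = \frac{247}{4444}$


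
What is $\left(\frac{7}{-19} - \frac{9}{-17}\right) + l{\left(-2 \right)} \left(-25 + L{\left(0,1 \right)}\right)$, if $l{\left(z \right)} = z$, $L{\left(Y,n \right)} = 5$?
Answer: $\frac{12972}{323} \approx 40.161$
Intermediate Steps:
$\left(\frac{7}{-19} - \frac{9}{-17}\right) + l{\left(-2 \right)} \left(-25 + L{\left(0,1 \right)}\right) = \left(\frac{7}{-19} - \frac{9}{-17}\right) - 2 \left(-25 + 5\right) = \left(7 \left(- \frac{1}{19}\right) - - \frac{9}{17}\right) - -40 = \left(- \frac{7}{19} + \frac{9}{17}\right) + 40 = \frac{52}{323} + 40 = \frac{12972}{323}$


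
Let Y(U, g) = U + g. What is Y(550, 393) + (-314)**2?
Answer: 99539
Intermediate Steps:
Y(550, 393) + (-314)**2 = (550 + 393) + (-314)**2 = 943 + 98596 = 99539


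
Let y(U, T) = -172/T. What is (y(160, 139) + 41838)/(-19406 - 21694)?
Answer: -581531/571290 ≈ -1.0179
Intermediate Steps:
(y(160, 139) + 41838)/(-19406 - 21694) = (-172/139 + 41838)/(-19406 - 21694) = (-172*1/139 + 41838)/(-41100) = (-172/139 + 41838)*(-1/41100) = (5815310/139)*(-1/41100) = -581531/571290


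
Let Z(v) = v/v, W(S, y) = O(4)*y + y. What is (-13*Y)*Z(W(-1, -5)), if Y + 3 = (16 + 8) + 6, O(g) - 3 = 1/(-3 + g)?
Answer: -351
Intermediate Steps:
O(g) = 3 + 1/(-3 + g)
W(S, y) = 5*y (W(S, y) = ((-8 + 3*4)/(-3 + 4))*y + y = ((-8 + 12)/1)*y + y = (1*4)*y + y = 4*y + y = 5*y)
Y = 27 (Y = -3 + ((16 + 8) + 6) = -3 + (24 + 6) = -3 + 30 = 27)
Z(v) = 1
(-13*Y)*Z(W(-1, -5)) = -13*27*1 = -351*1 = -351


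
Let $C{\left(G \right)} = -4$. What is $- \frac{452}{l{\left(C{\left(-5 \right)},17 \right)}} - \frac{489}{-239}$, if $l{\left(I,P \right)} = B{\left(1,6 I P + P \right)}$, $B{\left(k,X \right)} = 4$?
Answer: $- \frac{26518}{239} \approx -110.95$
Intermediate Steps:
$l{\left(I,P \right)} = 4$
$- \frac{452}{l{\left(C{\left(-5 \right)},17 \right)}} - \frac{489}{-239} = - \frac{452}{4} - \frac{489}{-239} = \left(-452\right) \frac{1}{4} - - \frac{489}{239} = -113 + \frac{489}{239} = - \frac{26518}{239}$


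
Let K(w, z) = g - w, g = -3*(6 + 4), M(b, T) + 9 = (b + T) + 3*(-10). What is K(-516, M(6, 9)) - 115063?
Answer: -114577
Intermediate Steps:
M(b, T) = -39 + T + b (M(b, T) = -9 + ((b + T) + 3*(-10)) = -9 + ((T + b) - 30) = -9 + (-30 + T + b) = -39 + T + b)
g = -30 (g = -3*10 = -30)
K(w, z) = -30 - w
K(-516, M(6, 9)) - 115063 = (-30 - 1*(-516)) - 115063 = (-30 + 516) - 115063 = 486 - 115063 = -114577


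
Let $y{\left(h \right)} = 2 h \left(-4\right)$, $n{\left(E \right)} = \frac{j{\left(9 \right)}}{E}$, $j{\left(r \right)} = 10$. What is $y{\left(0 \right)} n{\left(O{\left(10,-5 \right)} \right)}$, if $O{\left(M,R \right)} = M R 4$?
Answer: $0$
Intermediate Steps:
$O{\left(M,R \right)} = 4 M R$
$n{\left(E \right)} = \frac{10}{E}$
$y{\left(h \right)} = - 8 h$
$y{\left(0 \right)} n{\left(O{\left(10,-5 \right)} \right)} = \left(-8\right) 0 \frac{10}{4 \cdot 10 \left(-5\right)} = 0 \frac{10}{-200} = 0 \cdot 10 \left(- \frac{1}{200}\right) = 0 \left(- \frac{1}{20}\right) = 0$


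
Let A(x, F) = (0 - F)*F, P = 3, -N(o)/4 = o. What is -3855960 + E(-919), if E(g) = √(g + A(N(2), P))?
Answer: -3855960 + 4*I*√58 ≈ -3.856e+6 + 30.463*I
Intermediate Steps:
N(o) = -4*o
A(x, F) = -F² (A(x, F) = (-F)*F = -F²)
E(g) = √(-9 + g) (E(g) = √(g - 1*3²) = √(g - 1*9) = √(g - 9) = √(-9 + g))
-3855960 + E(-919) = -3855960 + √(-9 - 919) = -3855960 + √(-928) = -3855960 + 4*I*√58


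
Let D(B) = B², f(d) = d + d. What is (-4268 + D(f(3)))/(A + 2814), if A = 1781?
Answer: -4232/4595 ≈ -0.92100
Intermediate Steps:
f(d) = 2*d
(-4268 + D(f(3)))/(A + 2814) = (-4268 + (2*3)²)/(1781 + 2814) = (-4268 + 6²)/4595 = (-4268 + 36)*(1/4595) = -4232*1/4595 = -4232/4595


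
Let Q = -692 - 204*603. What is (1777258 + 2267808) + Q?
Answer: 3921362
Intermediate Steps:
Q = -123704 (Q = -692 - 123012 = -123704)
(1777258 + 2267808) + Q = (1777258 + 2267808) - 123704 = 4045066 - 123704 = 3921362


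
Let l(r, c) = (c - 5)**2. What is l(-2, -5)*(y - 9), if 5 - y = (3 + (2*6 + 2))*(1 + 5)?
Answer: -10600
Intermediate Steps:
l(r, c) = (-5 + c)**2
y = -97 (y = 5 - (3 + (2*6 + 2))*(1 + 5) = 5 - (3 + (12 + 2))*6 = 5 - (3 + 14)*6 = 5 - 17*6 = 5 - 1*102 = 5 - 102 = -97)
l(-2, -5)*(y - 9) = (-5 - 5)**2*(-97 - 9) = (-10)**2*(-106) = 100*(-106) = -10600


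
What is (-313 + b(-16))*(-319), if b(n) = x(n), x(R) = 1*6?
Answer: 97933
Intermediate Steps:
x(R) = 6
b(n) = 6
(-313 + b(-16))*(-319) = (-313 + 6)*(-319) = -307*(-319) = 97933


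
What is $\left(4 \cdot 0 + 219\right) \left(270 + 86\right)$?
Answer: $77964$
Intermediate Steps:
$\left(4 \cdot 0 + 219\right) \left(270 + 86\right) = \left(0 + 219\right) 356 = 219 \cdot 356 = 77964$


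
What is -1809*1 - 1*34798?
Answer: -36607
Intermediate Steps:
-1809*1 - 1*34798 = -1809 - 34798 = -36607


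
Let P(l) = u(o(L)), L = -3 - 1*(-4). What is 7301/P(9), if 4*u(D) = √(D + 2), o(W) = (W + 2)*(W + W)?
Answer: 7301*√2 ≈ 10325.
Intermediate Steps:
L = 1 (L = -3 + 4 = 1)
o(W) = 2*W*(2 + W) (o(W) = (2 + W)*(2*W) = 2*W*(2 + W))
u(D) = √(2 + D)/4 (u(D) = √(D + 2)/4 = √(2 + D)/4)
P(l) = √2/2 (P(l) = √(2 + 2*1*(2 + 1))/4 = √(2 + 2*1*3)/4 = √(2 + 6)/4 = √8/4 = (2*√2)/4 = √2/2)
7301/P(9) = 7301/((√2/2)) = 7301*√2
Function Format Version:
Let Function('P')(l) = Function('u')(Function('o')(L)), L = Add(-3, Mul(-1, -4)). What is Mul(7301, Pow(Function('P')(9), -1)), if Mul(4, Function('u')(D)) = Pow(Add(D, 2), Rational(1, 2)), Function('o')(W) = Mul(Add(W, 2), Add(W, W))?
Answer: Mul(7301, Pow(2, Rational(1, 2))) ≈ 10325.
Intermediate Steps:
L = 1 (L = Add(-3, 4) = 1)
Function('o')(W) = Mul(2, W, Add(2, W)) (Function('o')(W) = Mul(Add(2, W), Mul(2, W)) = Mul(2, W, Add(2, W)))
Function('u')(D) = Mul(Rational(1, 4), Pow(Add(2, D), Rational(1, 2))) (Function('u')(D) = Mul(Rational(1, 4), Pow(Add(D, 2), Rational(1, 2))) = Mul(Rational(1, 4), Pow(Add(2, D), Rational(1, 2))))
Function('P')(l) = Mul(Rational(1, 2), Pow(2, Rational(1, 2))) (Function('P')(l) = Mul(Rational(1, 4), Pow(Add(2, Mul(2, 1, Add(2, 1))), Rational(1, 2))) = Mul(Rational(1, 4), Pow(Add(2, Mul(2, 1, 3)), Rational(1, 2))) = Mul(Rational(1, 4), Pow(Add(2, 6), Rational(1, 2))) = Mul(Rational(1, 4), Pow(8, Rational(1, 2))) = Mul(Rational(1, 4), Mul(2, Pow(2, Rational(1, 2)))) = Mul(Rational(1, 2), Pow(2, Rational(1, 2))))
Mul(7301, Pow(Function('P')(9), -1)) = Mul(7301, Pow(Mul(Rational(1, 2), Pow(2, Rational(1, 2))), -1)) = Mul(7301, Pow(2, Rational(1, 2)))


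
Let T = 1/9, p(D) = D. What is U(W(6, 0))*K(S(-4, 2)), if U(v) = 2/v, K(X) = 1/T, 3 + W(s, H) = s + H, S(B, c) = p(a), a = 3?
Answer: 6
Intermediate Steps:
T = ⅑ ≈ 0.11111
S(B, c) = 3
W(s, H) = -3 + H + s (W(s, H) = -3 + (s + H) = -3 + (H + s) = -3 + H + s)
K(X) = 9 (K(X) = 1/(⅑) = 9)
U(W(6, 0))*K(S(-4, 2)) = (2/(-3 + 0 + 6))*9 = (2/3)*9 = (2*(⅓))*9 = (⅔)*9 = 6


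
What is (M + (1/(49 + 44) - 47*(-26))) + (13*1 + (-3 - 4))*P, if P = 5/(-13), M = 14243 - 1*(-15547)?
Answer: 37490731/1209 ≈ 31010.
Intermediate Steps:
M = 29790 (M = 14243 + 15547 = 29790)
P = -5/13 (P = 5*(-1/13) = -5/13 ≈ -0.38462)
(M + (1/(49 + 44) - 47*(-26))) + (13*1 + (-3 - 4))*P = (29790 + (1/(49 + 44) - 47*(-26))) + (13*1 + (-3 - 4))*(-5/13) = (29790 + (1/93 + 1222)) + (13 - 7)*(-5/13) = (29790 + (1/93 + 1222)) + 6*(-5/13) = (29790 + 113647/93) - 30/13 = 2884117/93 - 30/13 = 37490731/1209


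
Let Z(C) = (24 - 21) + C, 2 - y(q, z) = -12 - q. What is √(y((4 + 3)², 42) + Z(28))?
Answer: √94 ≈ 9.6954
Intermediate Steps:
y(q, z) = 14 + q (y(q, z) = 2 - (-12 - q) = 2 + (12 + q) = 14 + q)
Z(C) = 3 + C
√(y((4 + 3)², 42) + Z(28)) = √((14 + (4 + 3)²) + (3 + 28)) = √((14 + 7²) + 31) = √((14 + 49) + 31) = √(63 + 31) = √94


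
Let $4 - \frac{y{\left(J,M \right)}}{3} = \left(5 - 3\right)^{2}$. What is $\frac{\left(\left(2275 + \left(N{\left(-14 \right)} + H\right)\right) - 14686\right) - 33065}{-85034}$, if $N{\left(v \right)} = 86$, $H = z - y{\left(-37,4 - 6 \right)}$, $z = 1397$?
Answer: $\frac{1073}{2074} \approx 0.51736$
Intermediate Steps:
$y{\left(J,M \right)} = 0$ ($y{\left(J,M \right)} = 12 - 3 \left(5 - 3\right)^{2} = 12 - 3 \cdot 2^{2} = 12 - 12 = 0$)
$H = 1397$ ($H = 1397 - 0 = 1397 + 0 = 1397$)
$\frac{\left(\left(2275 + \left(N{\left(-14 \right)} + H\right)\right) - 14686\right) - 33065}{-85034} = \frac{\left(\left(2275 + \left(86 + 1397\right)\right) - 14686\right) - 33065}{-85034} = \left(\left(\left(2275 + 1483\right) - 14686\right) - 33065\right) \left(- \frac{1}{85034}\right) = \left(\left(3758 - 14686\right) - 33065\right) \left(- \frac{1}{85034}\right) = \left(-10928 - 33065\right) \left(- \frac{1}{85034}\right) = \left(-43993\right) \left(- \frac{1}{85034}\right) = \frac{1073}{2074}$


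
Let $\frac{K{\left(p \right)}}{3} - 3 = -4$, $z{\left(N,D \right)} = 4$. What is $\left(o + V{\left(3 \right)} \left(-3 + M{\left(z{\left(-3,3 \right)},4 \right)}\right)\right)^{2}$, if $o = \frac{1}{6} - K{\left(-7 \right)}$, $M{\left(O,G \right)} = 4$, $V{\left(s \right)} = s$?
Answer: $\frac{1369}{36} \approx 38.028$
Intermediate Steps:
$K{\left(p \right)} = -3$ ($K{\left(p \right)} = 9 + 3 \left(-4\right) = 9 - 12 = -3$)
$o = \frac{19}{6}$ ($o = \frac{1}{6} - -3 = \frac{1}{6} + 3 = \frac{19}{6} \approx 3.1667$)
$\left(o + V{\left(3 \right)} \left(-3 + M{\left(z{\left(-3,3 \right)},4 \right)}\right)\right)^{2} = \left(\frac{19}{6} + 3 \left(-3 + 4\right)\right)^{2} = \left(\frac{19}{6} + 3 \cdot 1\right)^{2} = \left(\frac{19}{6} + 3\right)^{2} = \left(\frac{37}{6}\right)^{2} = \frac{1369}{36}$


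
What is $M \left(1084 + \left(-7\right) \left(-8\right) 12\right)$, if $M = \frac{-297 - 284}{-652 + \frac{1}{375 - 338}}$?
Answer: $\frac{37748732}{24123} \approx 1564.8$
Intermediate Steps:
$M = \frac{21497}{24123}$ ($M = - \frac{581}{-652 + \frac{1}{37}} = - \frac{581}{- \frac{24123}{37}} = \left(-581\right) \left(- \frac{37}{24123}\right) = \frac{21497}{24123} \approx 0.89114$)
$M \left(1084 + \left(-7\right) \left(-8\right) 12\right) = \frac{21497 \left(1084 + \left(-7\right) \left(-8\right) 12\right)}{24123} = \frac{21497 \left(1084 + 56 \cdot 12\right)}{24123} = \frac{21497 \left(1084 + 672\right)}{24123} = \frac{21497}{24123} \cdot 1756 = \frac{37748732}{24123}$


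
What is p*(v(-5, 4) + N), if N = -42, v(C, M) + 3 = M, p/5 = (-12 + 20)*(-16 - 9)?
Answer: 41000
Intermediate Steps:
p = -1000 (p = 5*((-12 + 20)*(-16 - 9)) = 5*(8*(-25)) = 5*(-200) = -1000)
v(C, M) = -3 + M
p*(v(-5, 4) + N) = -1000*((-3 + 4) - 42) = -1000*(1 - 42) = -1000*(-41) = 41000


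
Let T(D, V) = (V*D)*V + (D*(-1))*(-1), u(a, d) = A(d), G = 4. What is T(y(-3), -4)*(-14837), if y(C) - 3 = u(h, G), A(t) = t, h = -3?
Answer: -1765603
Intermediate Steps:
u(a, d) = d
y(C) = 7 (y(C) = 3 + 4 = 7)
T(D, V) = D + D*V² (T(D, V) = (D*V)*V - D*(-1) = D*V² + D = D + D*V²)
T(y(-3), -4)*(-14837) = (7*(1 + (-4)²))*(-14837) = (7*(1 + 16))*(-14837) = (7*17)*(-14837) = 119*(-14837) = -1765603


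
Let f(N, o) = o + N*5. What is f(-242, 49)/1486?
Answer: -1161/1486 ≈ -0.78129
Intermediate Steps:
f(N, o) = o + 5*N
f(-242, 49)/1486 = (49 + 5*(-242))/1486 = (49 - 1210)*(1/1486) = -1161*1/1486 = -1161/1486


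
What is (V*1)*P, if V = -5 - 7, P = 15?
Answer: -180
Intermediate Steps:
V = -12
(V*1)*P = -12*1*15 = -12*15 = -180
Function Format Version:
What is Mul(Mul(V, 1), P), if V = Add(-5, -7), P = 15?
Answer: -180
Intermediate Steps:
V = -12
Mul(Mul(V, 1), P) = Mul(Mul(-12, 1), 15) = Mul(-12, 15) = -180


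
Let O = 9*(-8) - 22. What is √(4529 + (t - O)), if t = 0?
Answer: √4623 ≈ 67.993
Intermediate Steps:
O = -94 (O = -72 - 22 = -94)
√(4529 + (t - O)) = √(4529 + (0 - 1*(-94))) = √(4529 + (0 + 94)) = √(4529 + 94) = √4623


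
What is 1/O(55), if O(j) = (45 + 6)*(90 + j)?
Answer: 1/7395 ≈ 0.00013523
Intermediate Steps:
O(j) = 4590 + 51*j (O(j) = 51*(90 + j) = 4590 + 51*j)
1/O(55) = 1/(4590 + 51*55) = 1/(4590 + 2805) = 1/7395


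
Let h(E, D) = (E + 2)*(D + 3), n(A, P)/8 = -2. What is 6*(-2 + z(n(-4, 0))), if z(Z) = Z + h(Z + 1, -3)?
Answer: -108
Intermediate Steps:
n(A, P) = -16 (n(A, P) = 8*(-2) = -16)
h(E, D) = (2 + E)*(3 + D)
z(Z) = Z (z(Z) = Z + (6 + 2*(-3) + 3*(Z + 1) - 3*(Z + 1)) = Z + (6 - 6 + 3*(1 + Z) - 3*(1 + Z)) = Z + (6 - 6 + (3 + 3*Z) + (-3 - 3*Z)) = Z + 0 = Z)
6*(-2 + z(n(-4, 0))) = 6*(-2 - 16) = 6*(-18) = -108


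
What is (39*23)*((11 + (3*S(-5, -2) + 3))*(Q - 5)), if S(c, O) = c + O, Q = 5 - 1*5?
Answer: 31395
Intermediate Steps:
Q = 0 (Q = 5 - 5 = 0)
S(c, O) = O + c
(39*23)*((11 + (3*S(-5, -2) + 3))*(Q - 5)) = (39*23)*((11 + (3*(-2 - 5) + 3))*(0 - 5)) = 897*((11 + (3*(-7) + 3))*(-5)) = 897*((11 + (-21 + 3))*(-5)) = 897*((11 - 18)*(-5)) = 897*(-7*(-5)) = 897*35 = 31395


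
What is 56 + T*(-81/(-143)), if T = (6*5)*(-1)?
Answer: 5578/143 ≈ 39.007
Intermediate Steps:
T = -30 (T = 30*(-1) = -30)
56 + T*(-81/(-143)) = 56 - (-2430)/(-143) = 56 - (-2430)*(-1)/143 = 56 - 30*81/143 = 56 - 2430/143 = 5578/143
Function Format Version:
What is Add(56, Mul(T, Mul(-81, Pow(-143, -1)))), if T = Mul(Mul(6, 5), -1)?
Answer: Rational(5578, 143) ≈ 39.007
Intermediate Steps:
T = -30 (T = Mul(30, -1) = -30)
Add(56, Mul(T, Mul(-81, Pow(-143, -1)))) = Add(56, Mul(-30, Mul(-81, Pow(-143, -1)))) = Add(56, Mul(-30, Mul(-81, Rational(-1, 143)))) = Add(56, Mul(-30, Rational(81, 143))) = Add(56, Rational(-2430, 143)) = Rational(5578, 143)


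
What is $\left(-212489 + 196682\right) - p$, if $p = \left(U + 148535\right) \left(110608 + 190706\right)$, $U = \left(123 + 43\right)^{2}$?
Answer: $-53058699381$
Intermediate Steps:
$U = 27556$ ($U = 166^{2} = 27556$)
$p = 53058683574$ ($p = \left(27556 + 148535\right) \left(110608 + 190706\right) = 176091 \cdot 301314 = 53058683574$)
$\left(-212489 + 196682\right) - p = \left(-212489 + 196682\right) - 53058683574 = -15807 - 53058683574 = -53058699381$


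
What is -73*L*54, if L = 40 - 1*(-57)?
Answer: -382374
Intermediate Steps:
L = 97 (L = 40 + 57 = 97)
-73*L*54 = -73*97*54 = -7081*54 = -382374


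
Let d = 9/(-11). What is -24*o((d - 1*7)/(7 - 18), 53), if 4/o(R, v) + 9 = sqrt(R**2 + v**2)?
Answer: -3162456/9987011 - 2904*sqrt(41133965)/9987011 ≈ -2.1816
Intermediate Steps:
d = -9/11 (d = 9*(-1/11) = -9/11 ≈ -0.81818)
o(R, v) = 4/(-9 + sqrt(R**2 + v**2))
-24*o((d - 1*7)/(7 - 18), 53) = -96/(-9 + sqrt(((-9/11 - 1*7)/(7 - 18))**2 + 53**2)) = -96/(-9 + sqrt(((-9/11 - 7)/(-11))**2 + 2809)) = -96/(-9 + sqrt((-86/11*(-1/11))**2 + 2809)) = -96/(-9 + sqrt((86/121)**2 + 2809)) = -96/(-9 + sqrt(7396/14641 + 2809)) = -96/(-9 + sqrt(41133965/14641)) = -96/(-9 + sqrt(41133965)/121)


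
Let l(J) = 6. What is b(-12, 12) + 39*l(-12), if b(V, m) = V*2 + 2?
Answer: 212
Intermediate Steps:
b(V, m) = 2 + 2*V (b(V, m) = 2*V + 2 = 2 + 2*V)
b(-12, 12) + 39*l(-12) = (2 + 2*(-12)) + 39*6 = (2 - 24) + 234 = -22 + 234 = 212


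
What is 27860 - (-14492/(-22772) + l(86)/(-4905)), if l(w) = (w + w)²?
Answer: 778117887797/27924165 ≈ 27865.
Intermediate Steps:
l(w) = 4*w² (l(w) = (2*w)² = 4*w²)
27860 - (-14492/(-22772) + l(86)/(-4905)) = 27860 - (-14492/(-22772) + (4*86²)/(-4905)) = 27860 - (-14492*(-1/22772) + (4*7396)*(-1/4905)) = 27860 - (3623/5693 + 29584*(-1/4905)) = 27860 - (3623/5693 - 29584/4905) = 27860 - 1*(-150650897/27924165) = 27860 + 150650897/27924165 = 778117887797/27924165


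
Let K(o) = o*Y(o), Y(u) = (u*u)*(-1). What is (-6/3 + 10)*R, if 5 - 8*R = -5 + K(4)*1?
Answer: 74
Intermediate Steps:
Y(u) = -u**2 (Y(u) = u**2*(-1) = -u**2)
K(o) = -o**3 (K(o) = o*(-o**2) = -o**3)
R = 37/4 (R = 5/8 - (-5 - 1*4**3*1)/8 = 5/8 - (-5 - 1*64*1)/8 = 5/8 - (-5 - 64*1)/8 = 5/8 - (-5 - 64)/8 = 5/8 - 1/8*(-69) = 5/8 + 69/8 = 37/4 ≈ 9.2500)
(-6/3 + 10)*R = (-6/3 + 10)*(37/4) = (-6*1/3 + 10)*(37/4) = (-2 + 10)*(37/4) = 8*(37/4) = 74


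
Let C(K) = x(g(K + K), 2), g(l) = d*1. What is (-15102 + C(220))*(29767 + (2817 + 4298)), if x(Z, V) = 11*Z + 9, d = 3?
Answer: -555442920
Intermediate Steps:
g(l) = 3 (g(l) = 3*1 = 3)
x(Z, V) = 9 + 11*Z
C(K) = 42 (C(K) = 9 + 11*3 = 9 + 33 = 42)
(-15102 + C(220))*(29767 + (2817 + 4298)) = (-15102 + 42)*(29767 + (2817 + 4298)) = -15060*(29767 + 7115) = -15060*36882 = -555442920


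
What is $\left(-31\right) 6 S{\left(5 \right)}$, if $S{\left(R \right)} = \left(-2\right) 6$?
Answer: $2232$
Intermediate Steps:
$S{\left(R \right)} = -12$
$\left(-31\right) 6 S{\left(5 \right)} = \left(-31\right) 6 \left(-12\right) = \left(-186\right) \left(-12\right) = 2232$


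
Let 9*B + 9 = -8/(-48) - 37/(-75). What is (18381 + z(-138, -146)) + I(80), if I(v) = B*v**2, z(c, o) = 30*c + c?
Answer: 24517/3 ≈ 8172.3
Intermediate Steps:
B = -139/150 (B = -1 + (-8/(-48) - 37/(-75))/9 = -1 + (-8*(-1/48) - 37*(-1/75))/9 = -1 + (1/6 + 37/75)/9 = -1 + (1/9)*(33/50) = -1 + 11/150 = -139/150 ≈ -0.92667)
z(c, o) = 31*c
I(v) = -139*v**2/150
(18381 + z(-138, -146)) + I(80) = (18381 + 31*(-138)) - 139/150*80**2 = (18381 - 4278) - 139/150*6400 = 14103 - 17792/3 = 24517/3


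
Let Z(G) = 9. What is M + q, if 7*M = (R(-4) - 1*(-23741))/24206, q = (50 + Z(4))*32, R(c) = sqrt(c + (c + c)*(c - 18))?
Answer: 319930237/169442 + sqrt(43)/84721 ≈ 1888.1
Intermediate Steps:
R(c) = sqrt(c + 2*c*(-18 + c)) (R(c) = sqrt(c + (2*c)*(-18 + c)) = sqrt(c + 2*c*(-18 + c)))
q = 1888 (q = (50 + 9)*32 = 59*32 = 1888)
M = 23741/169442 + sqrt(43)/84721 (M = ((sqrt(-4*(-35 + 2*(-4))) - 1*(-23741))/24206)/7 = ((sqrt(-4*(-35 - 8)) + 23741)*(1/24206))/7 = ((sqrt(-4*(-43)) + 23741)*(1/24206))/7 = ((sqrt(172) + 23741)*(1/24206))/7 = ((2*sqrt(43) + 23741)*(1/24206))/7 = ((23741 + 2*sqrt(43))*(1/24206))/7 = (23741/24206 + sqrt(43)/12103)/7 = 23741/169442 + sqrt(43)/84721 ≈ 0.14019)
M + q = (23741/169442 + sqrt(43)/84721) + 1888 = 319930237/169442 + sqrt(43)/84721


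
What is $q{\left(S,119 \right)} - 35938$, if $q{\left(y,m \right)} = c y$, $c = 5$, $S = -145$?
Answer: $-36663$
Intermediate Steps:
$q{\left(y,m \right)} = 5 y$
$q{\left(S,119 \right)} - 35938 = 5 \left(-145\right) - 35938 = -725 - 35938 = -36663$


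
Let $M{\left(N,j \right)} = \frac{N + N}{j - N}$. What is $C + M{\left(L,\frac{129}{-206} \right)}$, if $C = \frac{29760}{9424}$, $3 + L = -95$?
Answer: $\frac{436396}{381121} \approx 1.145$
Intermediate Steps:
$L = -98$ ($L = -3 - 95 = -98$)
$M{\left(N,j \right)} = \frac{2 N}{j - N}$
$C = \frac{60}{19}$ ($C = 29760 \cdot \frac{1}{9424} = \frac{60}{19} \approx 3.1579$)
$C + M{\left(L,\frac{129}{-206} \right)} = \frac{60}{19} + 2 \left(-98\right) \frac{1}{\frac{129}{-206} - -98} = \frac{60}{19} + 2 \left(-98\right) \frac{1}{129 \left(- \frac{1}{206}\right) + 98} = \frac{60}{19} + 2 \left(-98\right) \frac{1}{- \frac{129}{206} + 98} = \frac{60}{19} + 2 \left(-98\right) \frac{1}{\frac{20059}{206}} = \frac{60}{19} + 2 \left(-98\right) \frac{206}{20059} = \frac{60}{19} - \frac{40376}{20059} = \frac{436396}{381121}$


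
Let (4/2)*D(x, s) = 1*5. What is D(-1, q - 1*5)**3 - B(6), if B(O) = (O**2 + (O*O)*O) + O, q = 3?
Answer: -1939/8 ≈ -242.38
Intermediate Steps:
D(x, s) = 5/2 (D(x, s) = (1*5)/2 = (1/2)*5 = 5/2)
B(O) = O + O**2 + O**3 (B(O) = (O**2 + O**2*O) + O = (O**2 + O**3) + O = O + O**2 + O**3)
D(-1, q - 1*5)**3 - B(6) = (5/2)**3 - 6*(1 + 6 + 6**2) = 125/8 - 6*(1 + 6 + 36) = 125/8 - 6*43 = 125/8 - 1*258 = 125/8 - 258 = -1939/8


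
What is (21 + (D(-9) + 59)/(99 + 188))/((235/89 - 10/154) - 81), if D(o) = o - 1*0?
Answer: -5949383/22035163 ≈ -0.26999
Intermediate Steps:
D(o) = o (D(o) = o + 0 = o)
(21 + (D(-9) + 59)/(99 + 188))/((235/89 - 10/154) - 81) = (21 + (-9 + 59)/(99 + 188))/((235/89 - 10/154) - 81) = (21 + 50/287)/((235*(1/89) - 10*1/154) - 81) = (21 + 50*(1/287))/((235/89 - 5/77) - 81) = (21 + 50/287)/(17650/6853 - 81) = 6077/(287*(-537443/6853)) = (6077/287)*(-6853/537443) = -5949383/22035163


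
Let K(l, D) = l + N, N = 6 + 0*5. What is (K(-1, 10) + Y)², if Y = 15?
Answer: 400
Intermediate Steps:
N = 6 (N = 6 + 0 = 6)
K(l, D) = 6 + l (K(l, D) = l + 6 = 6 + l)
(K(-1, 10) + Y)² = ((6 - 1) + 15)² = (5 + 15)² = 20² = 400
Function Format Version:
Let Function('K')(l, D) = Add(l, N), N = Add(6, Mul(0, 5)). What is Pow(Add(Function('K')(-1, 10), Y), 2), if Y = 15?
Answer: 400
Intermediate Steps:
N = 6 (N = Add(6, 0) = 6)
Function('K')(l, D) = Add(6, l) (Function('K')(l, D) = Add(l, 6) = Add(6, l))
Pow(Add(Function('K')(-1, 10), Y), 2) = Pow(Add(Add(6, -1), 15), 2) = Pow(Add(5, 15), 2) = Pow(20, 2) = 400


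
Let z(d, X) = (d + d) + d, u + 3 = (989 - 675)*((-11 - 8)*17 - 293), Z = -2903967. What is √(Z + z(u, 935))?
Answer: 2*I*√871062 ≈ 1866.6*I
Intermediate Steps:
u = -193427 (u = -3 + (989 - 675)*((-11 - 8)*17 - 293) = -3 + 314*(-19*17 - 293) = -3 + 314*(-323 - 293) = -3 + 314*(-616) = -3 - 193424 = -193427)
z(d, X) = 3*d (z(d, X) = 2*d + d = 3*d)
√(Z + z(u, 935)) = √(-2903967 + 3*(-193427)) = √(-2903967 - 580281) = √(-3484248) = 2*I*√871062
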